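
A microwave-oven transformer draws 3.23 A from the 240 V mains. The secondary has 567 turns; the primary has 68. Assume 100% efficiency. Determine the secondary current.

I_s/I_p = N_p/N_s, so I_s = 3.23 × 68/567 = 0.387 A.

I_s ≈ 0.387 A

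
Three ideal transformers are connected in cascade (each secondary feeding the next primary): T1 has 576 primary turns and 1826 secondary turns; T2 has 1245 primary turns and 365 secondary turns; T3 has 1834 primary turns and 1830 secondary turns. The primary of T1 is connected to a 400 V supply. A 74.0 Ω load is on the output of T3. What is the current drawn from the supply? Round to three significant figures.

I_supply ≈ 4.65 A

After T1: V = 400.00 × 1826/576 = 1268.1 V.
After T2: V = 1268.1 × 365/1245 = 371.76 V.
After T3: V = 371.76 × 1830/1834 = 370.95 V.
I_load = 370.95/74.0 = 5.0128 A, so P_out = 370.95 × 5.0128 = 1859.5 W.
All ideal ⇒ P_in = P_out, so I_supply = 1859.5/400 = 4.65 A.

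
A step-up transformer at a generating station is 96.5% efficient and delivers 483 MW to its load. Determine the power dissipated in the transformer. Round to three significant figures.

P_in = P_out/η = 4.83×10^8/0.965 = 5.00518×10^8 W.
P_loss = P_in − P_out = 5.00518×10^8 − 4.83×10^8 = 1.75×10^7 W.

P_loss ≈ 1.75×10^7 W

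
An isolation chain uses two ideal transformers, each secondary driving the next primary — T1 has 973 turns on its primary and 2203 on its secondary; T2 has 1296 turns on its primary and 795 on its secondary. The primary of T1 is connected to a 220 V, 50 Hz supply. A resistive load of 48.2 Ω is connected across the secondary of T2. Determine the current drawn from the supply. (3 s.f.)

I_supply ≈ 8.80 A

After T1: V = 220.00 × 2203/973 = 498.11 V.
After T2: V = 498.11 × 795/1296 = 305.55 V.
I_load = 305.55/48.2 = 6.3393 A, so P_out = 305.55 × 6.3393 = 1937.0 W.
All ideal ⇒ P_in = P_out, so I_supply = 1937.0/220 = 8.80 A.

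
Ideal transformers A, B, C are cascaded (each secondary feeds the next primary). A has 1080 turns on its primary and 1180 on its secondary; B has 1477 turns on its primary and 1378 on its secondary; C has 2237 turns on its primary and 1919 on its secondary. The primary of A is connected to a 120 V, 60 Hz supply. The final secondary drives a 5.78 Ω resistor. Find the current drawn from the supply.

I_supply ≈ 15.9 A

Secondary of A: V = 120.00 × 1180/1080 = 131.11 V.
Secondary of B: V = 131.11 × 1378/1477 = 122.32 V.
Secondary of C: V = 122.32 × 1919/2237 = 104.93 V.
I_load = 104.93/5.78 = 18.155 A, so P_out = 104.93 × 18.155 = 1905.1 W.
All ideal ⇒ P_in = P_out, so I_supply = 1905.1/120 = 15.9 A.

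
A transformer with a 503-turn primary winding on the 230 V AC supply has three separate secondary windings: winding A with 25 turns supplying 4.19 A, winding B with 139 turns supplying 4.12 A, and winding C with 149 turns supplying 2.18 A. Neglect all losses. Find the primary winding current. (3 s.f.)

I_p ≈ 1.99 A

V_A = 230 × 25/503 = 11.431 V; V_B = 230 × 139/503 = 63.559 V; V_C = 230 × 149/503 = 68.131 V.
P_out = V_A I_A + V_B I_B + V_C I_C = 11.431×4.19 + 63.559×4.12 + 68.131×2.18 = 47.898 + 261.86 + 148.53 = 458.29 W.
Ideal ⇒ P_in = P_out, so I_p = P_out/V_p = 458.29/230 = 1.99 A.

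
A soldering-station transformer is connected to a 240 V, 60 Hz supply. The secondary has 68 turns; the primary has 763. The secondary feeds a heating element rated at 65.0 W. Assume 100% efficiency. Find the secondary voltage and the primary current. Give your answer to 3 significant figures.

V_s = V_p × N_s/N_p = 240 × 68/763 = 21.389 V.
I_s = P/V_s = 65.0/21.389 = 3.0389 A.
I_p = I_s × N_s/N_p = 3.0389 × 68/763 = 0.271 A.

V_s ≈ 21.4 V, I_p ≈ 0.271 A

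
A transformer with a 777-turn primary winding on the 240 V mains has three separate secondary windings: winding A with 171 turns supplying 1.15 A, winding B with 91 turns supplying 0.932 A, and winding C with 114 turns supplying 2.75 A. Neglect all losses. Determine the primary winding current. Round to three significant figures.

I_p ≈ 0.766 A

V_A = 240 × 171/777 = 52.819 V; V_B = 240 × 91/777 = 28.108 V; V_C = 240 × 114/777 = 35.212 V.
P_out = V_A I_A + V_B I_B + V_C I_C = 52.819×1.15 + 28.108×0.932 + 35.212×2.75 = 60.741 + 26.197 + 96.834 = 183.77 W.
Ideal ⇒ P_in = P_out, so I_p = P_out/V_p = 183.77/240 = 0.766 A.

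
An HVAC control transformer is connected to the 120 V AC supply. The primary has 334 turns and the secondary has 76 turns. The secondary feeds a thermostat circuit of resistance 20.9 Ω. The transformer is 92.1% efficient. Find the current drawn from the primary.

I_p ≈ 0.323 A

V_s = 120 × 76/334 = 27.305 V.
I_s = V_s/R = 27.305/20.9 = 1.3065 A.
P_out = V_s I_s = 27.305 × 1.3065 = 35.674 W.
P_in = P_out/η = 35.674/0.921 = 38.734 W.
I_p = P_in/V_p = 38.734/120 = 0.323 A.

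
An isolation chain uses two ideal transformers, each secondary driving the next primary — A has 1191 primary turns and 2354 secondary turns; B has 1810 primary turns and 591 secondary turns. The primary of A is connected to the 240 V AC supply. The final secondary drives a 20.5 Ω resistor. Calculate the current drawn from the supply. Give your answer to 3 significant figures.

I_supply ≈ 4.88 A

After A: V = 240.00 × 2354/1191 = 474.36 V.
After B: V = 474.36 × 591/1810 = 154.89 V.
I_load = 154.89/20.5 = 7.5555 A, so P_out = 154.89 × 7.5555 = 1170.2 W.
All ideal ⇒ P_in = P_out, so I_supply = 1170.2/240 = 4.88 A.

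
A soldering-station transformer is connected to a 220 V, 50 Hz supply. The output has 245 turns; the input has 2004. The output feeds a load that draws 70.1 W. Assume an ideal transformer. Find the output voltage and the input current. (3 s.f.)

V_out ≈ 26.9 V, I_in ≈ 0.319 A

V_out = V_in × N_out/N_in = 220 × 245/2004 = 26.896 V.
I_out = P/V_out = 70.1/26.896 = 2.6063 A.
I_in = I_out × N_out/N_in = 2.6063 × 245/2004 = 0.319 A.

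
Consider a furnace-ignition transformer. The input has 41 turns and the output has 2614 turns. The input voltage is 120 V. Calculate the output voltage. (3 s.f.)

V_out/V_in = N_out/N_in, so V_out = 120 × 2614/41 = 7650 V.

V_out ≈ 7650 V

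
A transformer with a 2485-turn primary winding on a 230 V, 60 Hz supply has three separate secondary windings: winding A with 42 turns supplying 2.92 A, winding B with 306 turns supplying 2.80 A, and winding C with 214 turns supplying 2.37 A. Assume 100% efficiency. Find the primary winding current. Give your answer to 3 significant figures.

V_A = 230 × 42/2485 = 3.8873 V; V_B = 230 × 306/2485 = 28.322 V; V_C = 230 × 214/2485 = 19.807 V.
P_out = V_A I_A + V_B I_B + V_C I_C = 3.8873×2.92 + 28.322×2.80 + 19.807×2.37 = 11.351 + 79.301 + 46.942 = 137.59 W.
Ideal ⇒ P_in = P_out, so I_p = P_out/V_p = 137.59/230 = 0.598 A.

I_p ≈ 0.598 A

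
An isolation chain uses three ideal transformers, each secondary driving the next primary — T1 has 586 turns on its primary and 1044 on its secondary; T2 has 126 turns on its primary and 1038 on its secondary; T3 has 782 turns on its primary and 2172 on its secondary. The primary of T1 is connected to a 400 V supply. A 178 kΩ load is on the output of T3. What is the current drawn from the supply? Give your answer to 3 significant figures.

Secondary of T1: V = 400.00 × 1044/586 = 712.63 V.
Secondary of T2: V = 712.63 × 1038/126 = 5870.7 V.
Secondary of T3: V = 5870.7 × 2172/782 = 16306 V.
I_load = 16306/178000 = 0.091606 A, so P_out = 16306 × 0.091606 = 1493.7 W.
All ideal ⇒ P_in = P_out, so I_supply = 1493.7/400 = 3.73 A.

I_supply ≈ 3.73 A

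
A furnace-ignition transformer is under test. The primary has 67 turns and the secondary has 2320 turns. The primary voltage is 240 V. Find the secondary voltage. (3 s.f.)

V_s/V_p = N_s/N_p, so V_s = 240 × 2320/67 = 8310 V.

V_s ≈ 8310 V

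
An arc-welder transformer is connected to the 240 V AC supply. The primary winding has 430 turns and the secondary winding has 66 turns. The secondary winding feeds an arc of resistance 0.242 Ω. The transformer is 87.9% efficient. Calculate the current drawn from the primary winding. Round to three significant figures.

V_s = 240 × 66/430 = 36.837 V.
I_s = V_s/R = 36.837/0.242 = 152.22 A.
P_out = V_s I_s = 36.837 × 152.22 = 5607.4 W.
P_in = P_out/η = 5607.4/0.879 = 6379.2 W.
I_p = P_in/V_p = 6379.2/240 = 26.6 A.

I_p ≈ 26.6 A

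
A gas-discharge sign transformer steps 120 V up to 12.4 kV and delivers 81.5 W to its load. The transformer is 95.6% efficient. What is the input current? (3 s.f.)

I_in ≈ 0.710 A

P_in = P_out/η = 81.5/0.956 = 85.251 W.
I_in = P_in/V_in = 85.251/120 = 0.710 A.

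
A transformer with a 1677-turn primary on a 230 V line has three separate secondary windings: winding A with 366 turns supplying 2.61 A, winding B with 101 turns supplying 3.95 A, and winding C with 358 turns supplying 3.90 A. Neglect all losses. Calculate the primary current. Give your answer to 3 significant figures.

V_A = 230 × 366/1677 = 50.197 V; V_B = 230 × 101/1677 = 13.852 V; V_C = 230 × 358/1677 = 49.100 V.
P_out = V_A I_A + V_B I_B + V_C I_C = 50.197×2.61 + 13.852×3.95 + 49.100×3.90 = 131.01 + 54.716 + 191.49 = 377.22 W.
Ideal ⇒ P_in = P_out, so I_p = P_out/V_p = 377.22/230 = 1.64 A.

I_p ≈ 1.64 A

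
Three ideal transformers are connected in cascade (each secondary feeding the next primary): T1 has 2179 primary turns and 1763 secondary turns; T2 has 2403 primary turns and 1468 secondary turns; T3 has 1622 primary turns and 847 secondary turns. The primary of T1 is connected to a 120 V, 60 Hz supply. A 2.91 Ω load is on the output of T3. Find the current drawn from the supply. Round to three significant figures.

Secondary of T1: V = 120.00 × 1763/2179 = 97.090 V.
Secondary of T2: V = 97.090 × 1468/2403 = 59.313 V.
Secondary of T3: V = 59.313 × 847/1622 = 30.973 V.
I_load = 30.973/2.91 = 10.644 A, so P_out = 30.973 × 10.644 = 329.66 W.
All ideal ⇒ P_in = P_out, so I_supply = 329.66/120 = 2.75 A.

I_supply ≈ 2.75 A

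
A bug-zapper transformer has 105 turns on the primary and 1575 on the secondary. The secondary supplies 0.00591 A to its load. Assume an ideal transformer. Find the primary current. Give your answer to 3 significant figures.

For an ideal transformer I_p/I_s = N_s/N_p, so I_p = 0.00591 × 1575/105 = 0.0887 A.

I_p ≈ 0.0887 A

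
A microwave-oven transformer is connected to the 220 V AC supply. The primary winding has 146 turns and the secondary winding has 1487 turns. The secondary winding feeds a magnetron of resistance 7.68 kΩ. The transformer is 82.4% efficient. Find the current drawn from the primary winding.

I_p ≈ 3.61 A

V_s = 220 × 1487/146 = 2240.7 V.
I_s = V_s/R = 2240.7/7680 = 0.29176 A.
P_out = V_s I_s = 2240.7 × 0.29176 = 653.73 W.
P_in = P_out/η = 653.73/0.824 = 793.37 W.
I_p = P_in/V_p = 793.37/220 = 3.61 A.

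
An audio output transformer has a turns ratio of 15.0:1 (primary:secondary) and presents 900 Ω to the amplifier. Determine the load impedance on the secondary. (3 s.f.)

Z_s ≈ 4.00 Ω

Z_s = Z_p/(N_p/N_s)² = 900/15.0² = 4.00 Ω.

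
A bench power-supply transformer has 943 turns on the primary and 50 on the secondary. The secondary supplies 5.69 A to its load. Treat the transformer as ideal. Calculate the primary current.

For an ideal transformer I_p/I_s = N_s/N_p, so I_p = 5.69 × 50/943 = 0.302 A.

I_p ≈ 0.302 A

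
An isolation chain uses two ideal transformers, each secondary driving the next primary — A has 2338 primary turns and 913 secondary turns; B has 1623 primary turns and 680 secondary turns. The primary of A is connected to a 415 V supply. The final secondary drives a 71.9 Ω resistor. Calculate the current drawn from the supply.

After A: V = 415.00 × 913/2338 = 162.06 V.
After B: V = 162.06 × 680/1623 = 67.899 V.
I_load = 67.899/71.9 = 0.94436 A, so P_out = 67.899 × 0.94436 = 64.121 W.
All ideal ⇒ P_in = P_out, so I_supply = 64.121/415 = 0.155 A.

I_supply ≈ 0.155 A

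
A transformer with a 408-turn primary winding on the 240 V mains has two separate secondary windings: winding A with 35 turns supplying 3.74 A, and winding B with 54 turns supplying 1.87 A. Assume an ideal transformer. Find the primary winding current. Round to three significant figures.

I_p ≈ 0.568 A

V_A = 240 × 35/408 = 20.588 V; V_B = 240 × 54/408 = 31.765 V.
P_out = V_A I_A + V_B I_B = 20.588×3.74 + 31.765×1.87 = 77.000 + 59.400 = 136.40 W.
Ideal ⇒ P_in = P_out, so I_p = P_out/V_p = 136.40/240 = 0.568 A.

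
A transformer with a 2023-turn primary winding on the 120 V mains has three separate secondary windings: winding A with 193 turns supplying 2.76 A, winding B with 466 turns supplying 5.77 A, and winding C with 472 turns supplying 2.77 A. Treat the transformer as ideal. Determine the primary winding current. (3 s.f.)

V_A = 120 × 193/2023 = 11.448 V; V_B = 120 × 466/2023 = 27.642 V; V_C = 120 × 472/2023 = 27.998 V.
P_out = V_A I_A + V_B I_B + V_C I_C = 11.448×2.76 + 27.642×5.77 + 27.998×2.77 = 31.597 + 159.50 + 77.555 = 268.65 W.
Ideal ⇒ P_in = P_out, so I_p = P_out/V_p = 268.65/120 = 2.24 A.

I_p ≈ 2.24 A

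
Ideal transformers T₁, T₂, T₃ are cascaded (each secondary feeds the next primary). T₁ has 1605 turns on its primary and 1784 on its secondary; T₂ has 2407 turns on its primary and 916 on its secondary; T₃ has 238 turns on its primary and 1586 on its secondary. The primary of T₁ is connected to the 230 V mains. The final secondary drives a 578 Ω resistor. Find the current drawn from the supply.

I_supply ≈ 3.16 A

Secondary of T₁: V = 230.00 × 1784/1605 = 255.65 V.
Secondary of T₂: V = 255.65 × 916/2407 = 97.290 V.
Secondary of T₃: V = 97.290 × 1586/238 = 648.33 V.
I_load = 648.33/578 = 1.1217 A, so P_out = 648.33 × 1.1217 = 727.21 W.
All ideal ⇒ P_in = P_out, so I_supply = 727.21/230 = 3.16 A.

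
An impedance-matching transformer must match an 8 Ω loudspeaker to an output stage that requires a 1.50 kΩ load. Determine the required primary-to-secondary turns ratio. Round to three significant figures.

N_p/N_s ≈ 13.7

Z_p/Z_s = (N_p/N_s)², so N_p/N_s = √(1500/8) = √188 = 13.7.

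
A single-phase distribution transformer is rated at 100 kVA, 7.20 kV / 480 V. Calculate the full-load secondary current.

I_s = S/V_s = 100000/480 = 208 A.

I_s ≈ 208 A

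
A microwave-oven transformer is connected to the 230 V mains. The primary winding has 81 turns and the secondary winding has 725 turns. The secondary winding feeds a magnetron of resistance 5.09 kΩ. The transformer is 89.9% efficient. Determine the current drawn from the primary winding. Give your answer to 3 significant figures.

V_s = 230 × 725/81 = 2058.6 V.
I_s = V_s/R = 2058.6/5090 = 0.40445 A.
P_out = V_s I_s = 2058.6 × 0.40445 = 832.61 W.
P_in = P_out/η = 832.61/0.899 = 926.16 W.
I_p = P_in/V_p = 926.16/230 = 4.03 A.

I_p ≈ 4.03 A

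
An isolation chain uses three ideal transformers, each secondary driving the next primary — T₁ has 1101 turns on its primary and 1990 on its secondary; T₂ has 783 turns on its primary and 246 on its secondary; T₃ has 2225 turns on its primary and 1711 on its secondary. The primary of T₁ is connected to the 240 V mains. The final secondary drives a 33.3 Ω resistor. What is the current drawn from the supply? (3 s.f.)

I_supply ≈ 1.37 A

Secondary of T₁: V = 240.00 × 1990/1101 = 433.79 V.
Secondary of T₂: V = 433.79 × 246/783 = 136.29 V.
Secondary of T₃: V = 136.29 × 1711/2225 = 104.80 V.
I_load = 104.80/33.3 = 3.1472 A, so P_out = 104.80 × 3.1472 = 329.83 W.
All ideal ⇒ P_in = P_out, so I_supply = 329.83/240 = 1.37 A.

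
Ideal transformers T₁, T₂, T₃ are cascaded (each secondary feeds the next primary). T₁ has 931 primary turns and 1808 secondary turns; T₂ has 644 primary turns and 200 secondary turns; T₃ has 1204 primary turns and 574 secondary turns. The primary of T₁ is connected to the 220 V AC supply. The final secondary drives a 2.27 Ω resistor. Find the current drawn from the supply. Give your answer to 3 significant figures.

I_supply ≈ 8.01 A

After T₁: V = 220.00 × 1808/931 = 427.24 V.
After T₂: V = 427.24 × 200/644 = 132.68 V.
After T₃: V = 132.68 × 574/1204 = 63.256 V.
I_load = 63.256/2.27 = 27.866 A, so P_out = 63.256 × 27.866 = 1762.7 W.
All ideal ⇒ P_in = P_out, so I_supply = 1762.7/220 = 8.01 A.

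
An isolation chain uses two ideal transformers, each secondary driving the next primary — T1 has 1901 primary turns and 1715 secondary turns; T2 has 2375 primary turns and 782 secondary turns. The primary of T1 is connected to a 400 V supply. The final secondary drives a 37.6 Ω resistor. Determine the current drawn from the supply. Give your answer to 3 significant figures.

After T1: V = 400.00 × 1715/1901 = 360.86 V.
After T2: V = 360.86 × 782/2375 = 118.82 V.
I_load = 118.82/37.6 = 3.1601 A, so P_out = 118.82 × 3.1601 = 375.48 W.
All ideal ⇒ P_in = P_out, so I_supply = 375.48/400 = 0.939 A.

I_supply ≈ 0.939 A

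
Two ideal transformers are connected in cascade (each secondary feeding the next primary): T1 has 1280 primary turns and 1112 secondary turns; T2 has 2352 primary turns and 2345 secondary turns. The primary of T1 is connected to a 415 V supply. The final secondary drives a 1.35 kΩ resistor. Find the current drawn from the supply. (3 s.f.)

After T1: V = 415.00 × 1112/1280 = 360.53 V.
After T2: V = 360.53 × 2345/2352 = 359.46 V.
I_load = 359.46/1350 = 0.26627 A, so P_out = 359.46 × 0.26627 = 95.711 W.
All ideal ⇒ P_in = P_out, so I_supply = 95.711/415 = 0.231 A.

I_supply ≈ 0.231 A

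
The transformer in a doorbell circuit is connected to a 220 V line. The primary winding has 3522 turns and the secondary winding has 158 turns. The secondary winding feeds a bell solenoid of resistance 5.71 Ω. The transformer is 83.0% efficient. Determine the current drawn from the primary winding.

V_s = 220 × 158/3522 = 9.8694 V.
I_s = V_s/R = 9.8694/5.71 = 1.7284 A.
P_out = V_s I_s = 9.8694 × 1.7284 = 17.059 W.
P_in = P_out/η = 17.059/0.830 = 20.553 W.
I_p = P_in/V_p = 20.553/220 = 0.0934 A.

I_p ≈ 0.0934 A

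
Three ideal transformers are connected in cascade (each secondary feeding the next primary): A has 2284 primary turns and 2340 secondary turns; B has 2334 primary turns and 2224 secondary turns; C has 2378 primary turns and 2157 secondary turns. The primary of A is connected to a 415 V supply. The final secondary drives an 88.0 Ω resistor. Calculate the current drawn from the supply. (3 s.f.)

I_supply ≈ 3.70 A

After A: V = 415.00 × 2340/2284 = 425.18 V.
After B: V = 425.18 × 2224/2334 = 405.14 V.
After C: V = 405.14 × 2157/2378 = 367.49 V.
I_load = 367.49/88.0 = 4.1760 A, so P_out = 367.49 × 4.1760 = 1534.6 W.
All ideal ⇒ P_in = P_out, so I_supply = 1534.6/415 = 3.70 A.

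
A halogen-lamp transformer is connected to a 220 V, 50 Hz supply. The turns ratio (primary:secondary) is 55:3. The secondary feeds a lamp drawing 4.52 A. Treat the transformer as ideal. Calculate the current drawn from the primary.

For an ideal transformer I_p N_p = I_s N_s, so I_p = 4.52 × 3/55 = 0.247 A.

I_p ≈ 0.247 A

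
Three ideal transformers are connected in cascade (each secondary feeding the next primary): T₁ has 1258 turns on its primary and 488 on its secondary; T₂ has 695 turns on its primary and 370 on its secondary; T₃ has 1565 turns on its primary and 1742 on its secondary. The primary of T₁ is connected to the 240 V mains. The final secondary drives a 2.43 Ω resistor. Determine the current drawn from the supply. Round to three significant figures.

After T₁: V = 240.00 × 488/1258 = 93.100 V.
After T₂: V = 93.100 × 370/695 = 49.564 V.
After T₃: V = 49.564 × 1742/1565 = 55.170 V.
I_load = 55.170/2.43 = 22.704 A, so P_out = 55.170 × 22.704 = 1252.6 W.
All ideal ⇒ P_in = P_out, so I_supply = 1252.6/240 = 5.22 A.

I_supply ≈ 5.22 A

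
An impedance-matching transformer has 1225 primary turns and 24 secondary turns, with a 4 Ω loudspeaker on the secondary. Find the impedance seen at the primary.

Z_p ≈ 10400 Ω

Z_p = (N_p/N_s)² × Z_s = (1225/24)² × 4 = 10400 Ω.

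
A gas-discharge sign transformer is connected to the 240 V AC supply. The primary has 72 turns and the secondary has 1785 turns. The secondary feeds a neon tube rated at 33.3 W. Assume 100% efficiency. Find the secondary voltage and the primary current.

V_s ≈ 5950 V, I_p ≈ 0.139 A

V_s = V_p × N_s/N_p = 240 × 1785/72 = 5950.0 V.
I_s = P/V_s = 33.3/5950.0 = 0.0055966 A.
I_p = I_s × N_s/N_p = 0.0055966 × 1785/72 = 0.139 A.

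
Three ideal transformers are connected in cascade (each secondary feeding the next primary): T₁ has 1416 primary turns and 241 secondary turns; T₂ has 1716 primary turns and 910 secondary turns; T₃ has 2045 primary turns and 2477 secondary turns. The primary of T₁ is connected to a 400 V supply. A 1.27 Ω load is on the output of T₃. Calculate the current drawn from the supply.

I_supply ≈ 3.76 A

After T₁: V = 400.00 × 241/1416 = 68.079 V.
After T₂: V = 68.079 × 910/1716 = 36.103 V.
After T₃: V = 36.103 × 2477/2045 = 43.729 V.
I_load = 43.729/1.27 = 34.432 A, so P_out = 43.729 × 34.432 = 1505.7 W.
All ideal ⇒ P_in = P_out, so I_supply = 1505.7/400 = 3.76 A.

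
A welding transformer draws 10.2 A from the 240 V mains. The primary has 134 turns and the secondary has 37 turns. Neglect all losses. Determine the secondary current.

I_s/I_p = N_p/N_s, so I_s = 10.2 × 134/37 = 36.9 A.

I_s ≈ 36.9 A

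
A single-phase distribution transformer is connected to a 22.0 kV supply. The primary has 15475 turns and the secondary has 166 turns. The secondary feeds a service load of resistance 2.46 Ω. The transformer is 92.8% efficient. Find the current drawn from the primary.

I_p ≈ 1.11 A

V_s = 22000 × 166/15475 = 235.99 V.
I_s = V_s/R = 235.99/2.46 = 95.932 A.
P_out = V_s I_s = 235.99 × 95.932 = 22639 W.
P_in = P_out/η = 22639/0.928 = 24396 W.
I_p = P_in/V_p = 24396/22000 = 1.11 A.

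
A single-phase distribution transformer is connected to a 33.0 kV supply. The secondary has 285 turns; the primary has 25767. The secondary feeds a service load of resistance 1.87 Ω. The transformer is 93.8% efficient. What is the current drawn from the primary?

V_s = 33000 × 285/25767 = 365.00 V.
I_s = V_s/R = 365.00/1.87 = 195.19 A.
P_out = V_s I_s = 365.00 × 195.19 = 71244 W.
P_in = P_out/η = 71244/0.938 = 75953 W.
I_p = P_in/V_p = 75953/33000 = 2.30 A.

I_p ≈ 2.30 A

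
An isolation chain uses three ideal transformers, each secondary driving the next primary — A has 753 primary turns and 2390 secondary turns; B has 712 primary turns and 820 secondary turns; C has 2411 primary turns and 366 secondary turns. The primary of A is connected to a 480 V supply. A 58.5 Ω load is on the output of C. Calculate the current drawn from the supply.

Secondary of A: V = 480.00 × 2390/753 = 1523.5 V.
Secondary of B: V = 1523.5 × 820/712 = 1754.6 V.
Secondary of C: V = 1754.6 × 366/2411 = 266.36 V.
I_load = 266.36/58.5 = 4.5531 A, so P_out = 266.36 × 4.5531 = 1212.7 W.
All ideal ⇒ P_in = P_out, so I_supply = 1212.7/480 = 2.53 A.

I_supply ≈ 2.53 A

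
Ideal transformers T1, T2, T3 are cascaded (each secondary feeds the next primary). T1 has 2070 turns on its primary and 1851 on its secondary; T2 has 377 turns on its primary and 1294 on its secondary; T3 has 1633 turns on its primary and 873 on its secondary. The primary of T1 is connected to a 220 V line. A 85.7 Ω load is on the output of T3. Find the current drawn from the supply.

After T1: V = 220.00 × 1851/2070 = 196.72 V.
After T2: V = 196.72 × 1294/377 = 675.23 V.
After T3: V = 675.23 × 873/1633 = 360.98 V.
I_load = 360.98/85.7 = 4.2121 A, so P_out = 360.98 × 4.2121 = 1520.5 W.
All ideal ⇒ P_in = P_out, so I_supply = 1520.5/220 = 6.91 A.

I_supply ≈ 6.91 A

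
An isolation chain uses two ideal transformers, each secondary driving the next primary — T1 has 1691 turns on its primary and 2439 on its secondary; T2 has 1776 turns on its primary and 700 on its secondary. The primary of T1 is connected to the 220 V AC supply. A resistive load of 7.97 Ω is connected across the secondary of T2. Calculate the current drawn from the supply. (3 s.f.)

After T1: V = 220.00 × 2439/1691 = 317.32 V.
After T2: V = 317.32 × 700/1776 = 125.07 V.
I_load = 125.07/7.97 = 15.692 A, so P_out = 125.07 × 15.692 = 1962.6 W.
All ideal ⇒ P_in = P_out, so I_supply = 1962.6/220 = 8.92 A.

I_supply ≈ 8.92 A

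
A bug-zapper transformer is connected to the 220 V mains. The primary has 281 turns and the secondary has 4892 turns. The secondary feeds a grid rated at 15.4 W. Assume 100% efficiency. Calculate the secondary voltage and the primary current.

V_s ≈ 3830 V, I_p ≈ 0.0700 A

V_s = V_p × N_s/N_p = 220 × 4892/281 = 3830.0 V.
I_s = P/V_s = 15.4/3830.0 = 0.0040209 A.
I_p = I_s × N_s/N_p = 0.0040209 × 4892/281 = 0.0700 A.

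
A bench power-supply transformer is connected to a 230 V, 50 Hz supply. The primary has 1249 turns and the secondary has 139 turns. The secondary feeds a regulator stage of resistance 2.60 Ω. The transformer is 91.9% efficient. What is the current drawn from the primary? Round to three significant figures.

V_s = 230 × 139/1249 = 25.596 V.
I_s = V_s/R = 25.596/2.60 = 9.8448 A.
P_out = V_s I_s = 25.596 × 9.8448 = 251.99 W.
P_in = P_out/η = 251.99/0.919 = 274.20 W.
I_p = P_in/V_p = 274.20/230 = 1.19 A.

I_p ≈ 1.19 A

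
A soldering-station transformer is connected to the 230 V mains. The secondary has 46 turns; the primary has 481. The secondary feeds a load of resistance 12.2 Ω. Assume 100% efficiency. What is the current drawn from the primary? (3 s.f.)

V_s = V_p × N_s/N_p = 230 × 46/481 = 21.996 V.
I_s = V_s/R = 21.996/12.2 = 1.8029 A.
For an ideal transformer I_p N_p = I_s N_s, so I_p = 1.8029 × 46/481 = 0.172 A.

I_p ≈ 0.172 A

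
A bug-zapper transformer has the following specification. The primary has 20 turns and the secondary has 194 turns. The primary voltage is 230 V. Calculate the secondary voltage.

V_s/V_p = N_s/N_p, so V_s = 230 × 194/20 = 2230 V.

V_s ≈ 2230 V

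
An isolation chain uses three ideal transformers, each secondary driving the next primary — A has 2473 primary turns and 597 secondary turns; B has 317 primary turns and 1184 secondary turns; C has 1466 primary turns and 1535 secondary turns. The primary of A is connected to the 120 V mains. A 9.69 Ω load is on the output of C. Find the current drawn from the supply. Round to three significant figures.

I_supply ≈ 11.0 A

Secondary of A: V = 120.00 × 597/2473 = 28.969 V.
Secondary of B: V = 28.969 × 1184/317 = 108.20 V.
Secondary of C: V = 108.20 × 1535/1466 = 113.29 V.
I_load = 113.29/9.69 = 11.692 A, so P_out = 113.29 × 11.692 = 1324.6 W.
All ideal ⇒ P_in = P_out, so I_supply = 1324.6/120 = 11.0 A.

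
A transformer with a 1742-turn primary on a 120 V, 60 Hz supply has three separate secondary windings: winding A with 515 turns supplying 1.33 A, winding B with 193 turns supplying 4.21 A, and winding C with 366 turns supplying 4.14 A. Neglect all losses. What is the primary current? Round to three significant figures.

V_A = 120 × 515/1742 = 35.476 V; V_B = 120 × 193/1742 = 13.295 V; V_C = 120 × 366/1742 = 25.212 V.
P_out = V_A I_A + V_B I_B + V_C I_C = 35.476×1.33 + 13.295×4.21 + 25.212×4.14 = 47.184 + 55.972 + 104.38 = 207.54 W.
Ideal ⇒ P_in = P_out, so I_p = P_out/V_p = 207.54/120 = 1.73 A.

I_p ≈ 1.73 A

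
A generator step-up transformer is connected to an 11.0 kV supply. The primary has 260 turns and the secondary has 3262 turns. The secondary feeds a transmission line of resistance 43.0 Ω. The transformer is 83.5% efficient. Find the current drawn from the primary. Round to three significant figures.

I_p ≈ 48200 A

V_s = 11000 × 3262/260 = 138010 V.
I_s = V_s/R = 138010/43.0 = 3209.5 A.
P_out = V_s I_s = 138010 × 3209.5 = 4.4293×10^8 W.
P_in = P_out/η = 4.4293×10^8/0.835 = 5.3046×10^8 W.
I_p = P_in/V_p = 5.3046×10^8/11000 = 48200 A.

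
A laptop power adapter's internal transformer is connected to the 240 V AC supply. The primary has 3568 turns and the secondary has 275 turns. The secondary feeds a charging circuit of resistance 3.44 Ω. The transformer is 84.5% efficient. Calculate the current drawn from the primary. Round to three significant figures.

V_s = 240 × 275/3568 = 18.498 V.
I_s = V_s/R = 18.498/3.44 = 5.3773 A.
P_out = V_s I_s = 18.498 × 5.3773 = 99.467 W.
P_in = P_out/η = 99.467/0.845 = 117.71 W.
I_p = P_in/V_p = 117.71/240 = 0.490 A.

I_p ≈ 0.490 A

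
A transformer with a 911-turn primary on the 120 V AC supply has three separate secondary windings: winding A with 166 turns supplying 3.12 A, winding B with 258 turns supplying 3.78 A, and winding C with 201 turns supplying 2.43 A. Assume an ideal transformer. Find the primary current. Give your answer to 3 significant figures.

V_A = 120 × 166/911 = 21.866 V; V_B = 120 × 258/911 = 33.985 V; V_C = 120 × 201/911 = 26.476 V.
P_out = V_A I_A + V_B I_B + V_C I_C = 21.866×3.12 + 33.985×3.78 + 26.476×2.43 = 68.222 + 128.46 + 64.338 = 261.02 W.
Ideal ⇒ P_in = P_out, so I_p = P_out/V_p = 261.02/120 = 2.18 A.

I_p ≈ 2.18 A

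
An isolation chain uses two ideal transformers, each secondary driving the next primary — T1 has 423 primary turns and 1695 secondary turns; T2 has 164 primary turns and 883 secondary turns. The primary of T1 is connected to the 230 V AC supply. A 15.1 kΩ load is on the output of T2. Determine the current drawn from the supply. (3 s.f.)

Secondary of T1: V = 230.00 × 1695/423 = 921.63 V.
Secondary of T2: V = 921.63 × 883/164 = 4962.2 V.
I_load = 4962.2/15100 = 0.32862 A, so P_out = 4962.2 × 0.32862 = 1630.7 W.
All ideal ⇒ P_in = P_out, so I_supply = 1630.7/230 = 7.09 A.

I_supply ≈ 7.09 A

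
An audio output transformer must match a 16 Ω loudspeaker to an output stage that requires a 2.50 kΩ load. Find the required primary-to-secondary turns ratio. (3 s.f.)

N_p/N_s ≈ 12.5

Z_p/Z_s = (N_p/N_s)², so N_p/N_s = √(2500/16) = √156 = 12.5.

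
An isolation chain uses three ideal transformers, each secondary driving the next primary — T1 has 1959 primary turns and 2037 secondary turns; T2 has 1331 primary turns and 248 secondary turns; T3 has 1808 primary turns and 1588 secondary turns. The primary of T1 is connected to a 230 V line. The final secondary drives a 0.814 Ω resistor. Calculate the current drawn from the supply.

I_supply ≈ 8.18 A

After T1: V = 230.00 × 2037/1959 = 239.16 V.
After T2: V = 239.16 × 248/1331 = 44.561 V.
After T3: V = 44.561 × 1588/1808 = 39.139 V.
I_load = 39.139/0.814 = 48.082 A, so P_out = 39.139 × 48.082 = 1881.9 W.
All ideal ⇒ P_in = P_out, so I_supply = 1881.9/230 = 8.18 A.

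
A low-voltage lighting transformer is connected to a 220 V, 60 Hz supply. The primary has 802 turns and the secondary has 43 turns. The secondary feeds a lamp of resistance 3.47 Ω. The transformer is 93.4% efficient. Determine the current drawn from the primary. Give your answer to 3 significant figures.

V_s = 220 × 43/802 = 11.796 V.
I_s = V_s/R = 11.796/3.47 = 3.3993 A.
P_out = V_s I_s = 11.796 × 3.3993 = 40.096 W.
P_in = P_out/η = 40.096/0.934 = 42.930 W.
I_p = P_in/V_p = 42.930/220 = 0.195 A.

I_p ≈ 0.195 A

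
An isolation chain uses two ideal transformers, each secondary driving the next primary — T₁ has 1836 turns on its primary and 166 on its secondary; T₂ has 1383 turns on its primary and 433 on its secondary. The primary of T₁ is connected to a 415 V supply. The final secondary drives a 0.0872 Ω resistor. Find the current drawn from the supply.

I_supply ≈ 3.81 A

Secondary of T₁: V = 415.00 × 166/1836 = 37.522 V.
Secondary of T₂: V = 37.522 × 433/1383 = 11.748 V.
I_load = 11.748/0.0872 = 134.72 A, so P_out = 11.748 × 134.72 = 1582.6 W.
All ideal ⇒ P_in = P_out, so I_supply = 1582.6/415 = 3.81 A.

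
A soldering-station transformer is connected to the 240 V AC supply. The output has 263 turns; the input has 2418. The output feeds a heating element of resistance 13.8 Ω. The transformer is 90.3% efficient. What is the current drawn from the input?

V_out = 240 × 263/2418 = 26.104 V.
I_out = V_out/R = 26.104/13.8 = 1.8916 A.
P_out = V_out I_out = 26.104 × 1.8916 = 49.379 W.
P_in = P_out/η = 49.379/0.903 = 54.683 W.
I_in = P_in/V_in = 54.683/240 = 0.228 A.

I_in ≈ 0.228 A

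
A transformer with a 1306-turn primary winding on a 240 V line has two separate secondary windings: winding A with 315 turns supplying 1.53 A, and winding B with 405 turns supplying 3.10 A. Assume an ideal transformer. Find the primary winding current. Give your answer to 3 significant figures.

I_p ≈ 1.33 A

V_A = 240 × 315/1306 = 57.887 V; V_B = 240 × 405/1306 = 74.426 V.
P_out = V_A I_A + V_B I_B = 57.887×1.53 + 74.426×3.10 = 88.567 + 230.72 = 319.29 W.
Ideal ⇒ P_in = P_out, so I_p = P_out/V_p = 319.29/240 = 1.33 A.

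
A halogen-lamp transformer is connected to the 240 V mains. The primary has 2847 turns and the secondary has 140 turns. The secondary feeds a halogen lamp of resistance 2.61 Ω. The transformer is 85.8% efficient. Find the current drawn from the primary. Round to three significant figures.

V_s = 240 × 140/2847 = 11.802 V.
I_s = V_s/R = 11.802/2.61 = 4.5218 A.
P_out = V_s I_s = 11.802 × 4.5218 = 53.366 W.
P_in = P_out/η = 53.366/0.858 = 62.198 W.
I_p = P_in/V_p = 62.198/240 = 0.259 A.

I_p ≈ 0.259 A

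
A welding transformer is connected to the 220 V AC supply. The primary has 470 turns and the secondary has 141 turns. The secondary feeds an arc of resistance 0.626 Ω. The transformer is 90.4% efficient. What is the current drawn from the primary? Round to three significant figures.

V_s = 220 × 141/470 = 66.000 V.
I_s = V_s/R = 66.000/0.626 = 105.43 A.
P_out = V_s I_s = 66.000 × 105.43 = 6958.5 W.
P_in = P_out/η = 6958.5/0.904 = 7697.4 W.
I_p = P_in/V_p = 7697.4/220 = 35.0 A.

I_p ≈ 35.0 A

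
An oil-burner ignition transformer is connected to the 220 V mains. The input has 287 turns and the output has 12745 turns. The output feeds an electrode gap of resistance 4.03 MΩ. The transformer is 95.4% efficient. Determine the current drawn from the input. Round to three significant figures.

I_in ≈ 0.113 A

V_out = 220 × 12745/287 = 9769.7 V.
I_out = V_out/R = 9769.7/(4.03×10^6) = 0.0024242 A.
P_out = V_out I_out = 9769.7 × 0.0024242 = 23.684 W.
P_in = P_out/η = 23.684/0.954 = 24.826 W.
I_in = P_in/V_in = 24.826/220 = 0.113 A.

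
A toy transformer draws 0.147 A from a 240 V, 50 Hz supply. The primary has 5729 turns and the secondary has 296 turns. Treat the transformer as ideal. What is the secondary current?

I_s/I_p = N_p/N_s, so I_s = 0.147 × 5729/296 = 2.85 A.

I_s ≈ 2.85 A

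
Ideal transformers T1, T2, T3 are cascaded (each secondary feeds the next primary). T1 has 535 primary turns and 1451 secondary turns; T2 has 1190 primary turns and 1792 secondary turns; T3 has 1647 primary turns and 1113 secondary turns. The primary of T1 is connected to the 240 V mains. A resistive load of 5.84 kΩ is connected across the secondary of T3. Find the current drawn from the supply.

After T1: V = 240.00 × 1451/535 = 650.92 V.
After T2: V = 650.92 × 1792/1190 = 980.20 V.
After T3: V = 980.20 × 1113/1647 = 662.40 V.
I_load = 662.40/5840 = 0.11342 A, so P_out = 662.40 × 0.11342 = 75.132 W.
All ideal ⇒ P_in = P_out, so I_supply = 75.132/240 = 0.313 A.

I_supply ≈ 0.313 A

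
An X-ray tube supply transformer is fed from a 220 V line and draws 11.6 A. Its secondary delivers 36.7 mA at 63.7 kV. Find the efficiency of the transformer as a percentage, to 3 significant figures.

P_in = 220 × 11.6 = 2552.00 W.
P_out = 63700 × 0.0367 = 2337.79 W.
η = P_out/P_in = 2337.79/2552.00 = 0.916.

η ≈ 91.6%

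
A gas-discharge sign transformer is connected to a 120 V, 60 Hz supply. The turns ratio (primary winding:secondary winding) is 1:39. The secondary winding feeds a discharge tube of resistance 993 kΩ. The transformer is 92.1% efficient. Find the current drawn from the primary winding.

I_p ≈ 0.200 A

V_s = 120 × 39/1 = 4680.0 V.
I_s = V_s/R = 4680.0/993000 = 0.0047130 A.
P_out = V_s I_s = 4680.0 × 0.0047130 = 22.057 W.
P_in = P_out/η = 22.057/0.921 = 23.949 W.
I_p = P_in/V_p = 23.949/120 = 0.200 A.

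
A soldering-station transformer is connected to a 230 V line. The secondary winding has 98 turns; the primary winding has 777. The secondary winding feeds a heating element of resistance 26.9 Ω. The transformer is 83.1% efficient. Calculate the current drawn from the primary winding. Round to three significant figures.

I_p ≈ 0.164 A

V_s = 230 × 98/777 = 29.009 V.
I_s = V_s/R = 29.009/26.9 = 1.0784 A.
P_out = V_s I_s = 29.009 × 1.0784 = 31.283 W.
P_in = P_out/η = 31.283/0.831 = 37.645 W.
I_p = P_in/V_p = 37.645/230 = 0.164 A.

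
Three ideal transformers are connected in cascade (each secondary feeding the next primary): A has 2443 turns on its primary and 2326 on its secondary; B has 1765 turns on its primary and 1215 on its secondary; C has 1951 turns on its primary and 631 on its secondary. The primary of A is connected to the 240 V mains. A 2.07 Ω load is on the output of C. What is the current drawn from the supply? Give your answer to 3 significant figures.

I_supply ≈ 5.21 A

Secondary of A: V = 240.00 × 2326/2443 = 228.51 V.
Secondary of B: V = 228.51 × 1215/1765 = 157.30 V.
Secondary of C: V = 157.30 × 631/1951 = 50.875 V.
I_load = 50.875/2.07 = 24.577 A, so P_out = 50.875 × 24.577 = 1250.4 W.
All ideal ⇒ P_in = P_out, so I_supply = 1250.4/240 = 5.21 A.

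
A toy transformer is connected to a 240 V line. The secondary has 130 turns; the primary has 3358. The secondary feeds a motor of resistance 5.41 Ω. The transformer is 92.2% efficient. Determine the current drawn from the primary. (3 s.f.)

I_p ≈ 0.0721 A

V_s = 240 × 130/3358 = 9.2912 V.
I_s = V_s/R = 9.2912/5.41 = 1.7174 A.
P_out = V_s I_s = 9.2912 × 1.7174 = 15.957 W.
P_in = P_out/η = 15.957/0.922 = 17.307 W.
I_p = P_in/V_p = 17.307/240 = 0.0721 A.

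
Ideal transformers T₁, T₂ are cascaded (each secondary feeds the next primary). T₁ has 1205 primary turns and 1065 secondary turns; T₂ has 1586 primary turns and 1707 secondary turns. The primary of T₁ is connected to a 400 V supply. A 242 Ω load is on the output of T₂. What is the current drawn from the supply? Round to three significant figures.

After T₁: V = 400.00 × 1065/1205 = 353.53 V.
After T₂: V = 353.53 × 1707/1586 = 380.50 V.
I_load = 380.50/242 = 1.5723 A, so P_out = 380.50 × 1.5723 = 598.26 W.
All ideal ⇒ P_in = P_out, so I_supply = 598.26/400 = 1.50 A.

I_supply ≈ 1.50 A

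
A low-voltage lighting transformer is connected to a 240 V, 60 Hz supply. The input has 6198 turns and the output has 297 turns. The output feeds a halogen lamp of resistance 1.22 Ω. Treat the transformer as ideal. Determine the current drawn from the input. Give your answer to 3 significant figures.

I_in ≈ 0.452 A

V_out = V_in × N_out/N_in = 240 × 297/6198 = 11.500 V.
I_out = V_out/R = 11.500/1.22 = 9.4266 A.
For an ideal transformer I_in N_in = I_out N_out, so I_in = 9.4266 × 297/6198 = 0.452 A.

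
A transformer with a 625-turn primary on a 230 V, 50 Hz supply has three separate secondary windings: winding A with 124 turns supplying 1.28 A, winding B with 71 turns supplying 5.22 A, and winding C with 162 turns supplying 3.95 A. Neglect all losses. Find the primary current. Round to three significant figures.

V_A = 230 × 124/625 = 45.632 V; V_B = 230 × 71/625 = 26.128 V; V_C = 230 × 162/625 = 59.616 V.
P_out = V_A I_A + V_B I_B + V_C I_C = 45.632×1.28 + 26.128×5.22 + 59.616×3.95 = 58.409 + 136.39 + 235.48 = 430.28 W.
Ideal ⇒ P_in = P_out, so I_p = P_out/V_p = 430.28/230 = 1.87 A.

I_p ≈ 1.87 A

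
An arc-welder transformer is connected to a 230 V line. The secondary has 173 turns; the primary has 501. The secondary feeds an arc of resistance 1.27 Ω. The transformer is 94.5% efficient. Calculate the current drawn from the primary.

I_p ≈ 22.9 A

V_s = 230 × 173/501 = 79.421 V.
I_s = V_s/R = 79.421/1.27 = 62.536 A.
P_out = V_s I_s = 79.421 × 62.536 = 4966.7 W.
P_in = P_out/η = 4966.7/0.945 = 5255.8 W.
I_p = P_in/V_p = 5255.8/230 = 22.9 A.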